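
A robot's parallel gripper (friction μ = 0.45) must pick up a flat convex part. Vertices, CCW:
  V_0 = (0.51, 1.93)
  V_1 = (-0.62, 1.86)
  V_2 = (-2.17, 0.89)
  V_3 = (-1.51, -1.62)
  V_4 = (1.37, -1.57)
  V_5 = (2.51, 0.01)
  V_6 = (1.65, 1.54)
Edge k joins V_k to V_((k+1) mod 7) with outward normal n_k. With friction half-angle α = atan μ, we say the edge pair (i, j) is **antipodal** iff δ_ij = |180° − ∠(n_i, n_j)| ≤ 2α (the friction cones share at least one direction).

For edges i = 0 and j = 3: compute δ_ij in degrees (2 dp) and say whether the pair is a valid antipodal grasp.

α = atan 0.45 = 24.23°;  2α = 48.46°
edge 0: e_0 = (-1.13, -0.07);  n_0 = (-0.0618, +0.9981)
edge 3: e_3 = (+2.88, +0.05);  n_3 = (+0.0174, -0.9998)
∠(n_0, n_3) = 177.45°
δ = |180° − 177.45°| = 2.55°
2.55° ≤ 2α = 48.46°  →  valid

δ = 2.55°, valid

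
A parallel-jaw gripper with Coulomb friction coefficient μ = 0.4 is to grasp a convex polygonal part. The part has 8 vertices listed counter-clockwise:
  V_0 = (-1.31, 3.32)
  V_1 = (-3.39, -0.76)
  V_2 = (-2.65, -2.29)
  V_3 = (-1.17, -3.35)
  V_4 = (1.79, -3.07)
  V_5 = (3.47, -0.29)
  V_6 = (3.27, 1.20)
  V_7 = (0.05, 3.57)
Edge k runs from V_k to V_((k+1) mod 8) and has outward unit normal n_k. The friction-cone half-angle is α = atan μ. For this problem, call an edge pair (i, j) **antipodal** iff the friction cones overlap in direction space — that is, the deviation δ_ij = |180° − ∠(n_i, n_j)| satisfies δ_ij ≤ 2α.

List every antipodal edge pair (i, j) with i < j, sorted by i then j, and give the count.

α = atan 0.4 = 21.80°;  2α = 43.60°
n_0 = (-0.8909, +0.4542)
n_1 = (-0.9002, -0.4354)
n_2 = (-0.5823, -0.8130)
n_3 = (+0.0942, -0.9956)
n_4 = (+0.8559, -0.5172)
n_5 = (+0.9911, +0.1330)
n_6 = (+0.5928, +0.8054)
n_7 = (-0.1808, +0.9835)
  (0,1): δ = 127.18°  ·
  (0,2): δ = 98.60°  ·
  (0,3): δ = 57.58°  ·
  (0,4): δ = 4.13°  ✓
  (0,5): δ = 34.66°  ✓
  (0,6): δ = 80.66°  ·
  (0,7): δ = 127.43°  ·
  (1,2): δ = 151.42°  ·
  (1,3): δ = 110.41°  ·
  (1,4): δ = 56.96°  ·
  (1,5): δ = 18.17°  ✓
  (1,6): δ = 27.83°  ✓
  (1,7): δ = 74.60°  ·
  (2,3): δ = 138.99°  ·
  (2,4): δ = 85.53°  ·
  (2,5): δ = 46.74°  ·
  (2,6): δ = 0.74°  ✓
  (2,7): δ = 46.03°  ·
  (3,4): δ = 126.55°  ·
  (3,5): δ = 87.76°  ·
  (3,6): δ = 41.76°  ✓
  (3,7): δ = 5.01°  ✓
  (4,5): δ = 141.21°  ·
  (4,6): δ = 95.21°  ·
  (4,7): δ = 48.44°  ·
  (5,6): δ = 134.00°  ·
  (5,7): δ = 87.23°  ·
  (6,7): δ = 133.23°  ·
antipodal pairs: 7

count = 7; pairs: (0,4), (0,5), (1,5), (1,6), (2,6), (3,6), (3,7)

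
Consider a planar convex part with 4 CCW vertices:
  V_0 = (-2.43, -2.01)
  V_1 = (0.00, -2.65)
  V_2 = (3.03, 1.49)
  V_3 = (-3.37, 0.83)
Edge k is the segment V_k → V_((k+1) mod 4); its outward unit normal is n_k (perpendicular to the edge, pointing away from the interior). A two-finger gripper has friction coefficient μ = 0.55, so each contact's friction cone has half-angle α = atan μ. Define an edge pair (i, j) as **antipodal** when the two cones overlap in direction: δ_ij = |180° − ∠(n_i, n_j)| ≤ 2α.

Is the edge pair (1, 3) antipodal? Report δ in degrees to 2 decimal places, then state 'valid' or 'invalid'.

δ = 54.51°, valid

α = atan 0.55 = 28.81°;  2α = 57.62°
edge 1: e_1 = (+3.03, +4.14);  n_1 = (+0.8070, -0.5906)
edge 3: e_3 = (+0.94, -2.84);  n_3 = (-0.9493, -0.3142)
∠(n_1, n_3) = 125.49°
δ = |180° − 125.49°| = 54.51°
54.51° ≤ 2α = 57.62°  →  valid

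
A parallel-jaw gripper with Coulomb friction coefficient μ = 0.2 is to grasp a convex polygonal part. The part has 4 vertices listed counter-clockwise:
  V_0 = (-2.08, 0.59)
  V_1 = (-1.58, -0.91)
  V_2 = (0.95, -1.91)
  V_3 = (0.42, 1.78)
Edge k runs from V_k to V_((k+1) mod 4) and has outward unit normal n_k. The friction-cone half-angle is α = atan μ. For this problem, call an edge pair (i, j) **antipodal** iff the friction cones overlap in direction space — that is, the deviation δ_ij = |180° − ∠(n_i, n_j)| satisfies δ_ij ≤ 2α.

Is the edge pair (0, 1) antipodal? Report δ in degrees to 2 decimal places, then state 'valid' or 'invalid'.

δ = 130.00°, invalid

α = atan 0.2 = 11.31°;  2α = 22.62°
edge 0: e_0 = (+0.50, -1.50);  n_0 = (-0.9487, -0.3162)
edge 1: e_1 = (+2.53, -1.00);  n_1 = (-0.3676, -0.9300)
∠(n_0, n_1) = 50.00°
δ = |180° − 50.00°| = 130.00°
130.00° > 2α = 22.62°  →  invalid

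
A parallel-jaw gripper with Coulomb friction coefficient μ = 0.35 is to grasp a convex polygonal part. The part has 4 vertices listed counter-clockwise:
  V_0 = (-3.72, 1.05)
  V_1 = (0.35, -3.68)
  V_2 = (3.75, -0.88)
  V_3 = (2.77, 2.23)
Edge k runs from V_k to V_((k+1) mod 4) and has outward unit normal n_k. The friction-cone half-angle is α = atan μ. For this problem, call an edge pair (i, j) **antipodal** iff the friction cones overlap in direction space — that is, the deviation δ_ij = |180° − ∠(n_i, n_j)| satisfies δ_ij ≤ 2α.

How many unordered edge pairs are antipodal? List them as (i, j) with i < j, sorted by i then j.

α = atan 0.35 = 19.29°;  2α = 38.58°
n_0 = (-0.7580, -0.6522)
n_1 = (+0.6357, -0.7719)
n_2 = (+0.9538, +0.3005)
n_3 = (-0.1789, +0.9839)
  (0,1): δ = 91.24°  ·
  (0,2): δ = 23.22°  ✓
  (0,3): δ = 59.59°  ·
  (1,2): δ = 111.98°  ·
  (1,3): δ = 29.17°  ✓
  (2,3): δ = 97.19°  ·
antipodal pairs: 2

count = 2; pairs: (0,2), (1,3)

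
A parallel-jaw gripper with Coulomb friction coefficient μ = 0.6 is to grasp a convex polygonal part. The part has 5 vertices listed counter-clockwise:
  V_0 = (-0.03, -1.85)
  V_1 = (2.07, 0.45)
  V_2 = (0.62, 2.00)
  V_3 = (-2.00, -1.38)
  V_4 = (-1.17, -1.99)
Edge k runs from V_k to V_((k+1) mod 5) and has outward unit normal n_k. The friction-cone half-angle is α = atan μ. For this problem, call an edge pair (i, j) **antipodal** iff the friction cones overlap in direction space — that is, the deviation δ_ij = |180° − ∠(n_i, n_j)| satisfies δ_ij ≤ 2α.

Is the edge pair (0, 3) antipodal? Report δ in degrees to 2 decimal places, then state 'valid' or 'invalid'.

α = atan 0.6 = 30.96°;  2α = 61.93°
edge 0: e_0 = (+2.10, +2.30);  n_0 = (+0.7385, -0.6743)
edge 3: e_3 = (+0.83, -0.61);  n_3 = (-0.5922, -0.8058)
∠(n_0, n_3) = 83.92°
δ = |180° − 83.92°| = 96.08°
96.08° > 2α = 61.93°  →  invalid

δ = 96.08°, invalid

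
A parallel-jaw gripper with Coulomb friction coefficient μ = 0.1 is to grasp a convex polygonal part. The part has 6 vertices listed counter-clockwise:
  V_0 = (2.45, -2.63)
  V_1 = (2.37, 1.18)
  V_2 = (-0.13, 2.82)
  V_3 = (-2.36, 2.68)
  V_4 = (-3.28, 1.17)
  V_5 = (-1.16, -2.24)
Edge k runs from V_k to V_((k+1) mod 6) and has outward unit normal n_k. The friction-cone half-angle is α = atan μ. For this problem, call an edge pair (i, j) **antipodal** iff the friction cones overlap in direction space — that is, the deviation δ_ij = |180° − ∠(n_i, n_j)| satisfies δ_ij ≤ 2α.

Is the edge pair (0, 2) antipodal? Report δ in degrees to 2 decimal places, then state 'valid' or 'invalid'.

α = atan 0.1 = 5.71°;  2α = 11.42°
edge 0: e_0 = (-0.08, +3.81);  n_0 = (+0.9998, +0.0210)
edge 2: e_2 = (-2.23, -0.14);  n_2 = (-0.0627, +0.9980)
∠(n_0, n_2) = 92.39°
δ = |180° − 92.39°| = 87.61°
87.61° > 2α = 11.42°  →  invalid

δ = 87.61°, invalid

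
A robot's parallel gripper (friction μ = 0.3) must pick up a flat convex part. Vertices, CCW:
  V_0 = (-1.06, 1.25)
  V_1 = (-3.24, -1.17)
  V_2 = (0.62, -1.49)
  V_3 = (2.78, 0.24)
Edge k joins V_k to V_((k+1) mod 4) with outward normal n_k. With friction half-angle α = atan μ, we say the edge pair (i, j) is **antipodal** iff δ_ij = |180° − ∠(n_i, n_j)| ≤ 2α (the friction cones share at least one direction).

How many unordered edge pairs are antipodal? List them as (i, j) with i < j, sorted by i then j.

count = 2; pairs: (0,2), (1,3)

α = atan 0.3 = 16.70°;  2α = 33.40°
n_0 = (-0.7430, +0.6693)
n_1 = (-0.0826, -0.9966)
n_2 = (+0.6251, -0.7805)
n_3 = (+0.2544, +0.9671)
  (0,1): δ = 52.73°  ·
  (0,2): δ = 9.29°  ✓
  (0,3): δ = 117.28°  ·
  (1,2): δ = 136.57°  ·
  (1,3): δ = 10.00°  ✓
  (2,3): δ = 53.43°  ·
antipodal pairs: 2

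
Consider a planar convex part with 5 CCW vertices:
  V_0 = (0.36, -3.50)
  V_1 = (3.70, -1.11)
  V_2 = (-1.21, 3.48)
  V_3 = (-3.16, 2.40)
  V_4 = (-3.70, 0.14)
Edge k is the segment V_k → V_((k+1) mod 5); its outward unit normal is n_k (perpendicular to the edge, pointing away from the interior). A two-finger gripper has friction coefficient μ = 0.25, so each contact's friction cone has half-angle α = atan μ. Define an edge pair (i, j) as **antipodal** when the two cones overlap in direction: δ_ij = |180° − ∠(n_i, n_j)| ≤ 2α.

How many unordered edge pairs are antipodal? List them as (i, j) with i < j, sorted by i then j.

count = 2; pairs: (0,2), (1,4)

α = atan 0.25 = 14.04°;  2α = 28.07°
n_0 = (+0.5819, -0.8132)
n_1 = (+0.6829, +0.7305)
n_2 = (-0.4845, +0.8748)
n_3 = (-0.9726, +0.2324)
n_4 = (-0.6675, -0.7446)
  (0,1): δ = 78.66°  ·
  (0,2): δ = 6.61°  ✓
  (0,3): δ = 40.98°  ·
  (0,4): δ = 102.54°  ·
  (1,2): δ = 107.95°  ·
  (1,3): δ = 60.37°  ·
  (1,4): δ = 1.19°  ✓
  (2,3): δ = 132.42°  ·
  (2,4): δ = 70.86°  ·
  (3,4): δ = 118.44°  ·
antipodal pairs: 2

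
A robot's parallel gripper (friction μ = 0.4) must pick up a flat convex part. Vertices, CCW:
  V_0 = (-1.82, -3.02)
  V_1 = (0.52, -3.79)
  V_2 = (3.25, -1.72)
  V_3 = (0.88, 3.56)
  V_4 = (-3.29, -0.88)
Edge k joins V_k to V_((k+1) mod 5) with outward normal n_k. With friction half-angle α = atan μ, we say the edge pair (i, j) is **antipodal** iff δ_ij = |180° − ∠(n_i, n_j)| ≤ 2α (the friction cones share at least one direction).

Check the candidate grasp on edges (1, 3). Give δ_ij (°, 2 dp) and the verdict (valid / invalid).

α = atan 0.4 = 21.80°;  2α = 43.60°
edge 1: e_1 = (+2.73, +2.07);  n_1 = (+0.6042, -0.7968)
edge 3: e_3 = (-4.17, -4.44);  n_3 = (-0.7289, +0.6846)
∠(n_1, n_3) = 170.37°
δ = |180° − 170.37°| = 9.63°
9.63° ≤ 2α = 43.60°  →  valid

δ = 9.63°, valid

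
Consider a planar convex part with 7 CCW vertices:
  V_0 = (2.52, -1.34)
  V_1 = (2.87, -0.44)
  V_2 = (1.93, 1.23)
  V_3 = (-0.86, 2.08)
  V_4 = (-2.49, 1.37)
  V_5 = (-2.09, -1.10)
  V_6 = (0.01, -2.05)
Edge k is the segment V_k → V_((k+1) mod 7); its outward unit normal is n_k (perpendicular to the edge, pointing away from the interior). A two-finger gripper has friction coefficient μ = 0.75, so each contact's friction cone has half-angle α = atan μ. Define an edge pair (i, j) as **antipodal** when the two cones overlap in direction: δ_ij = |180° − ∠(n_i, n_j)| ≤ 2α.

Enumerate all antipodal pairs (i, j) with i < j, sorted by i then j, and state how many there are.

α = atan 0.75 = 36.87°;  2α = 73.74°
n_0 = (+0.9320, -0.3624)
n_1 = (+0.8714, +0.4905)
n_2 = (+0.2914, +0.9566)
n_3 = (-0.3993, +0.9168)
n_4 = (-0.9871, -0.1599)
n_5 = (-0.4122, -0.9111)
n_6 = (+0.2722, -0.9622)
  (0,1): δ = 129.38°  ·
  (0,2): δ = 85.69°  ·
  (0,3): δ = 45.21°  ✓
  (0,4): δ = 30.45°  ✓
  (0,5): δ = 86.91°  ·
  (0,6): δ = 127.05°  ·
  (1,2): δ = 136.32°  ·
  (1,3): δ = 95.84°  ·
  (1,4): δ = 20.18°  ✓
  (1,5): δ = 36.28°  ✓
  (1,6): δ = 76.42°  ·
  (2,3): δ = 139.52°  ·
  (2,4): δ = 63.86°  ✓
  (2,5): δ = 7.40°  ✓
  (2,6): δ = 32.74°  ✓
  (3,4): δ = 104.34°  ·
  (3,5): δ = 47.88°  ✓
  (3,6): δ = 7.74°  ✓
  (4,5): δ = 123.54°  ·
  (4,6): δ = 83.40°  ·
  (5,6): δ = 139.86°  ·
antipodal pairs: 9

count = 9; pairs: (0,3), (0,4), (1,4), (1,5), (2,4), (2,5), (2,6), (3,5), (3,6)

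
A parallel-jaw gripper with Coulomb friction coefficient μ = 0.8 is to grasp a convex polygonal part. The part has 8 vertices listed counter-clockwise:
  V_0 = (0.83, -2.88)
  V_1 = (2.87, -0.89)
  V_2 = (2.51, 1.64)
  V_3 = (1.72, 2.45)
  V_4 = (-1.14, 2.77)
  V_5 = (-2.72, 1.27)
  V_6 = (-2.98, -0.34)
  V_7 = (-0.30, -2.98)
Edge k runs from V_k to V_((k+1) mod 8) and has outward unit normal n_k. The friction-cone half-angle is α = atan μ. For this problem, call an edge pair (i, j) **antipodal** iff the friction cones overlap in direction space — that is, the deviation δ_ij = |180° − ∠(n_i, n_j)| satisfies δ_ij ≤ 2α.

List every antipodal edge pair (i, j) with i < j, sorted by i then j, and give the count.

α = atan 0.8 = 38.66°;  2α = 77.32°
n_0 = (+0.6983, -0.7158)
n_1 = (+0.9900, +0.1409)
n_2 = (+0.7159, +0.6982)
n_3 = (+0.1112, +0.9938)
n_4 = (-0.6885, +0.7252)
n_5 = (-0.9872, +0.1594)
n_6 = (-0.7018, -0.7124)
n_7 = (+0.0882, -0.9961)
  (0,1): δ = 126.19°  ·
  (0,2): δ = 90.01°  ·
  (0,3): δ = 50.67°  ✓
  (0,4): δ = 0.78°  ✓
  (0,5): δ = 36.54°  ✓
  (0,6): δ = 91.14°  ·
  (0,7): δ = 140.77°  ·
  (1,2): δ = 143.81°  ·
  (1,3): δ = 104.48°  ·
  (1,4): δ = 54.59°  ✓
  (1,5): δ = 17.27°  ✓
  (1,6): δ = 37.33°  ✓
  (1,7): δ = 86.96°  ·
  (2,3): δ = 140.67°  ·
  (2,4): δ = 90.77°  ·
  (2,5): δ = 53.46°  ✓
  (2,6): δ = 1.15°  ✓
  (2,7): δ = 50.77°  ✓
  (3,4): δ = 130.10°  ·
  (3,5): δ = 92.79°  ·
  (3,6): δ = 38.19°  ✓
  (3,7): δ = 11.44°  ✓
  (4,5): δ = 142.69°  ·
  (4,6): δ = 88.08°  ·
  (4,7): δ = 38.45°  ✓
  (5,6): δ = 125.40°  ·
  (5,7): δ = 75.77°  ✓
  (6,7): δ = 130.37°  ·
antipodal pairs: 13

count = 13; pairs: (0,3), (0,4), (0,5), (1,4), (1,5), (1,6), (2,5), (2,6), (2,7), (3,6), (3,7), (4,7), (5,7)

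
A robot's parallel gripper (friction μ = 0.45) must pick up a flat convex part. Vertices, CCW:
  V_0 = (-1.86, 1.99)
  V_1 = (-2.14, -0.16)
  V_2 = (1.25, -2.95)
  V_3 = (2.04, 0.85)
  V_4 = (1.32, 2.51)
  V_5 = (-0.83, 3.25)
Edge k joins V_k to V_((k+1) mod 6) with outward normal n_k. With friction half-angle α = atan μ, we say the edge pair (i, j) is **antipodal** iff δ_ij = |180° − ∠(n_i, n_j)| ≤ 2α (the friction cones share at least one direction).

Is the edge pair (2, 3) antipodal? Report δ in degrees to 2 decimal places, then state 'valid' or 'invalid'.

α = atan 0.45 = 24.23°;  2α = 48.46°
edge 2: e_2 = (+0.79, +3.80);  n_2 = (+0.9791, -0.2035)
edge 3: e_3 = (-0.72, +1.66);  n_3 = (+0.9174, +0.3979)
∠(n_2, n_3) = 35.19°
δ = |180° − 35.19°| = 144.81°
144.81° > 2α = 48.46°  →  invalid

δ = 144.81°, invalid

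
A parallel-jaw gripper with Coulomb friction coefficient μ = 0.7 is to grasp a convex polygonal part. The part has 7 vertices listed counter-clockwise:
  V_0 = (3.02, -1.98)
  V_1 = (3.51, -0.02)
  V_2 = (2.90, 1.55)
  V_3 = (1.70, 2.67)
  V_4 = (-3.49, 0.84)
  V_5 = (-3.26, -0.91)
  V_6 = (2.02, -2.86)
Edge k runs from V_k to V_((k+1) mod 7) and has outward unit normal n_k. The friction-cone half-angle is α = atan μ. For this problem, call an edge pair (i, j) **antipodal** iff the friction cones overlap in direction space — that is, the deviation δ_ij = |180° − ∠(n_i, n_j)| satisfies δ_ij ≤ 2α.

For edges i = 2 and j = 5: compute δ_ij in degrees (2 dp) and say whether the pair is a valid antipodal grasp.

α = atan 0.7 = 34.99°;  2α = 69.98°
edge 2: e_2 = (-1.20, +1.12);  n_2 = (+0.6823, +0.7311)
edge 5: e_5 = (+5.28, -1.95);  n_5 = (-0.3464, -0.9381)
∠(n_2, n_5) = 157.25°
δ = |180° − 157.25°| = 22.75°
22.75° ≤ 2α = 69.98°  →  valid

δ = 22.75°, valid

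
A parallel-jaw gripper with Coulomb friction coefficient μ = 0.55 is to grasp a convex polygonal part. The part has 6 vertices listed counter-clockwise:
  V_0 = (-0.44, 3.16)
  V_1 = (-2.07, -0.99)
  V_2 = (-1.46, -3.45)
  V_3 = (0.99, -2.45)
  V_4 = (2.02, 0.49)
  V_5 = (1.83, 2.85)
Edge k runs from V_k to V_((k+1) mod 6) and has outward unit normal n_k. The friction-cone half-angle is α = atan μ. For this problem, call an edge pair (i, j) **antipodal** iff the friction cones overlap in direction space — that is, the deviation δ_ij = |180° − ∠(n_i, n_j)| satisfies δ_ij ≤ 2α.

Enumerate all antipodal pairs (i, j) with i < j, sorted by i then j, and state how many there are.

count = 6; pairs: (0,2), (0,3), (0,4), (1,3), (1,4), (2,5)

α = atan 0.55 = 28.81°;  2α = 57.62°
n_0 = (-0.9308, +0.3656)
n_1 = (-0.9706, -0.2407)
n_2 = (+0.3779, -0.9258)
n_3 = (+0.9438, -0.3306)
n_4 = (+0.9968, +0.0802)
n_5 = (+0.1353, +0.9908)
  (0,1): δ = 144.63°  ·
  (0,2): δ = 46.35°  ✓
  (0,3): δ = 2.14°  ✓
  (0,4): δ = 26.05°  ✓
  (0,5): δ = 103.67°  ·
  (1,2): δ = 81.72°  ·
  (1,3): δ = 33.23°  ✓
  (1,4): δ = 9.32°  ✓
  (1,5): δ = 68.30°  ·
  (2,3): δ = 131.51°  ·
  (2,4): δ = 107.60°  ·
  (2,5): δ = 29.98°  ✓
  (3,4): δ = 156.09°  ·
  (3,5): δ = 78.47°  ·
  (4,5): δ = 102.38°  ·
antipodal pairs: 6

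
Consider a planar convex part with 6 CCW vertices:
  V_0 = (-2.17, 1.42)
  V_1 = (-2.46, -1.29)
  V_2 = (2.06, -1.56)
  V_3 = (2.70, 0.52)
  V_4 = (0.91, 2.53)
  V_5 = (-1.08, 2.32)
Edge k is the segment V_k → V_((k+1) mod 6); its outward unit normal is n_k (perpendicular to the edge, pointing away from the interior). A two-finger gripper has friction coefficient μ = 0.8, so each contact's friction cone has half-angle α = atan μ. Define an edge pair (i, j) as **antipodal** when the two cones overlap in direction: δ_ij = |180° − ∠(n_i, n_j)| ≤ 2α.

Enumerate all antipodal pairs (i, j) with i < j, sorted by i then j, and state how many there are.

α = atan 0.8 = 38.66°;  2α = 77.32°
n_0 = (-0.9943, +0.1064)
n_1 = (-0.0596, -0.9982)
n_2 = (+0.9558, -0.2941)
n_3 = (+0.7468, +0.6651)
n_4 = (-0.1049, +0.9945)
n_5 = (-0.6367, +0.7711)
  (0,1): δ = 87.31°  ·
  (0,2): δ = 10.99°  ✓
  (0,3): δ = 47.79°  ✓
  (0,4): δ = 102.13°  ·
  (0,5): δ = 135.65°  ·
  (1,2): δ = 103.68°  ·
  (1,3): δ = 44.89°  ✓
  (1,4): δ = 9.44°  ✓
  (1,5): δ = 42.96°  ✓
  (2,3): δ = 121.21°  ·
  (2,4): δ = 66.87°  ✓
  (2,5): δ = 33.35°  ✓
  (3,4): δ = 125.66°  ·
  (3,5): δ = 92.14°  ·
  (4,5): δ = 146.48°  ·
antipodal pairs: 7

count = 7; pairs: (0,2), (0,3), (1,3), (1,4), (1,5), (2,4), (2,5)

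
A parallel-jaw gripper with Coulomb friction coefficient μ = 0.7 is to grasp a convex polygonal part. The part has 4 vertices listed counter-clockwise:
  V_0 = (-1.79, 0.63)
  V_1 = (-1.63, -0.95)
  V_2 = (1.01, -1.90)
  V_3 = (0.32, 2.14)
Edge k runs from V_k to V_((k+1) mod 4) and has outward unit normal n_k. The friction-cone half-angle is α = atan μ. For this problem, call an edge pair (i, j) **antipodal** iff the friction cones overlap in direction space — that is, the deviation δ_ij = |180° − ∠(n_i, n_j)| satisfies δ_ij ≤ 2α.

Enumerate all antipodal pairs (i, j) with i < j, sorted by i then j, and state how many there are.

count = 4; pairs: (0,2), (1,2), (1,3), (2,3)

α = atan 0.7 = 34.99°;  2α = 69.98°
n_0 = (-0.9949, -0.1008)
n_1 = (-0.3386, -0.9409)
n_2 = (+0.9857, +0.1684)
n_3 = (-0.5820, +0.8132)
  (0,1): δ = 115.57°  ·
  (0,2): δ = 3.91°  ✓
  (0,3): δ = 119.81°  ·
  (1,2): δ = 60.52°  ✓
  (1,3): δ = 55.38°  ✓
  (2,3): δ = 64.10°  ✓
antipodal pairs: 4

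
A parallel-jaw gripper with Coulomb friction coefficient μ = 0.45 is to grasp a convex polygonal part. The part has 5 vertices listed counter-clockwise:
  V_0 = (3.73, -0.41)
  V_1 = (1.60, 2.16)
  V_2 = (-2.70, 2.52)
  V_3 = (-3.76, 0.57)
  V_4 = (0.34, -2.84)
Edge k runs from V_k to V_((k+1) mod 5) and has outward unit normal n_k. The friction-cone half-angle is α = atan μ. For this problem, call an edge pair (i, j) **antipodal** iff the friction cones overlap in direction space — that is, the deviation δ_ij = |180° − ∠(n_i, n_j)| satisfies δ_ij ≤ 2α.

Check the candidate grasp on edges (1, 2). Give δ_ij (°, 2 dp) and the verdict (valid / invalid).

α = atan 0.45 = 24.23°;  2α = 48.46°
edge 1: e_1 = (-4.30, +0.36);  n_1 = (+0.0834, +0.9965)
edge 2: e_2 = (-1.06, -1.95);  n_2 = (-0.8786, +0.4776)
∠(n_1, n_2) = 66.26°
δ = |180° − 66.26°| = 113.74°
113.74° > 2α = 48.46°  →  invalid

δ = 113.74°, invalid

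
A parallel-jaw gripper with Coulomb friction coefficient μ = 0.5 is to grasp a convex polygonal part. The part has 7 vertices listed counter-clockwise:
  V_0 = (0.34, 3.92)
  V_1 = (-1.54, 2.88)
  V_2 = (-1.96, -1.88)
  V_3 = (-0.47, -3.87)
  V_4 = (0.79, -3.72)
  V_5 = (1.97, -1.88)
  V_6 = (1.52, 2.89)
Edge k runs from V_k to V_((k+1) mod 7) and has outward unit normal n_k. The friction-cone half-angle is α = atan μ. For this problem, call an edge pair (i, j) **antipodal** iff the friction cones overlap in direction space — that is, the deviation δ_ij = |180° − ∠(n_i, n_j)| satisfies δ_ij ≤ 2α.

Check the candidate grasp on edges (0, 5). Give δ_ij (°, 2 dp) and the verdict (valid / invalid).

α = atan 0.5 = 26.57°;  2α = 53.13°
edge 0: e_0 = (-1.88, -1.04);  n_0 = (-0.4841, +0.8750)
edge 5: e_5 = (-0.45, +4.77);  n_5 = (+0.9956, +0.0939)
∠(n_0, n_5) = 113.56°
δ = |180° − 113.56°| = 66.44°
66.44° > 2α = 53.13°  →  invalid

δ = 66.44°, invalid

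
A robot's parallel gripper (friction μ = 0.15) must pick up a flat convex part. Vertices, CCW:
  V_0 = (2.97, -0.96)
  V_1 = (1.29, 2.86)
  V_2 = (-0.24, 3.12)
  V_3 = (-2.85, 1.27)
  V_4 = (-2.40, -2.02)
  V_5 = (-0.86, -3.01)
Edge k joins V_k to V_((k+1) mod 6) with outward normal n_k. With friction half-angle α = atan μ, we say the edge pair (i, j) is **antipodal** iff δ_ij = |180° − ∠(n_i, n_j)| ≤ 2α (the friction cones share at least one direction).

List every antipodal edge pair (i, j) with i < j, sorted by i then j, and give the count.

count = 2; pairs: (0,3), (2,5)

α = atan 0.15 = 8.53°;  2α = 17.06°
n_0 = (+0.9154, +0.4026)
n_1 = (+0.1675, +0.9859)
n_2 = (-0.5783, +0.8158)
n_3 = (-0.9908, -0.1355)
n_4 = (-0.5408, -0.8412)
n_5 = (+0.4719, -0.8817)
  (0,1): δ = 123.38°  ·
  (0,2): δ = 78.41°  ·
  (0,3): δ = 15.95°  ✓
  (0,4): δ = 33.53°  ·
  (0,5): δ = 94.42°  ·
  (1,2): δ = 135.03°  ·
  (1,3): δ = 72.57°  ·
  (1,4): δ = 23.09°  ·
  (1,5): δ = 37.80°  ·
  (2,3): δ = 117.54°  ·
  (2,4): δ = 68.06°  ·
  (2,5): δ = 7.17°  ✓
  (3,4): δ = 130.52°  ·
  (3,5): δ = 69.63°  ·
  (4,5): δ = 119.11°  ·
antipodal pairs: 2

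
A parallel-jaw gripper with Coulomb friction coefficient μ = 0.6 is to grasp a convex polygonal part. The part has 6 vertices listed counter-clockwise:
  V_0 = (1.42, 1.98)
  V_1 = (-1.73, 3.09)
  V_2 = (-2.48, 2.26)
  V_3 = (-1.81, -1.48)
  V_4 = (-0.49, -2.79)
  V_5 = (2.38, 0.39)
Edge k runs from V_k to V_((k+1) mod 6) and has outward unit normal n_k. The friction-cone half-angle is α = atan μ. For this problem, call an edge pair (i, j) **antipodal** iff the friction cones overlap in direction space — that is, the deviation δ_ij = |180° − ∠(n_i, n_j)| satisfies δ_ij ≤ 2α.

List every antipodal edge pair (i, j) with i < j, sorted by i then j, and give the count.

α = atan 0.6 = 30.96°;  2α = 61.93°
n_0 = (+0.3324, +0.9432)
n_1 = (-0.7420, +0.6704)
n_2 = (-0.9843, -0.1763)
n_3 = (-0.7044, -0.7098)
n_4 = (+0.7424, -0.6700)
n_5 = (+0.8561, +0.5169)
  (0,1): δ = 112.69°  ·
  (0,2): δ = 60.43°  ✓
  (0,3): δ = 25.37°  ✓
  (0,4): δ = 67.34°  ·
  (0,5): δ = 140.53°  ·
  (1,2): δ = 127.74°  ·
  (1,3): δ = 92.68°  ·
  (1,4): δ = 0.03°  ✓
  (1,5): δ = 73.22°  ·
  (2,3): δ = 144.94°  ·
  (2,4): δ = 52.22°  ✓
  (2,5): δ = 20.97°  ✓
  (3,4): δ = 87.28°  ·
  (3,5): δ = 14.10°  ✓
  (4,5): δ = 106.81°  ·
antipodal pairs: 6

count = 6; pairs: (0,2), (0,3), (1,4), (2,4), (2,5), (3,5)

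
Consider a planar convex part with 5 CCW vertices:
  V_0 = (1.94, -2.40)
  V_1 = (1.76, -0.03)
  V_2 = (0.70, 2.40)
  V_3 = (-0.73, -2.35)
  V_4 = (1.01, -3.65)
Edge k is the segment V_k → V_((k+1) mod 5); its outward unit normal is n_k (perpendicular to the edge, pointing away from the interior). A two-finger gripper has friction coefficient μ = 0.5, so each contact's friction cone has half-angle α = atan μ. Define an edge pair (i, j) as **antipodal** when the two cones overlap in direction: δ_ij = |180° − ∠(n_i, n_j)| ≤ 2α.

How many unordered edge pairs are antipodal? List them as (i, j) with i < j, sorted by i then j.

count = 5; pairs: (0,2), (0,3), (1,2), (1,3), (2,4)

α = atan 0.5 = 26.57°;  2α = 53.13°
n_0 = (+0.9971, +0.0757)
n_1 = (+0.9166, +0.3998)
n_2 = (-0.9575, +0.2883)
n_3 = (-0.5985, -0.8011)
n_4 = (+0.8023, -0.5969)
  (0,1): δ = 160.78°  ·
  (0,2): δ = 21.10°  ✓
  (0,3): δ = 48.89°  ✓
  (0,4): δ = 139.01°  ·
  (1,2): δ = 40.32°  ✓
  (1,3): δ = 29.67°  ✓
  (1,4): δ = 119.78°  ·
  (2,3): δ = 110.01°  ·
  (2,4): δ = 19.89°  ✓
  (3,4): δ = 89.88°  ·
antipodal pairs: 5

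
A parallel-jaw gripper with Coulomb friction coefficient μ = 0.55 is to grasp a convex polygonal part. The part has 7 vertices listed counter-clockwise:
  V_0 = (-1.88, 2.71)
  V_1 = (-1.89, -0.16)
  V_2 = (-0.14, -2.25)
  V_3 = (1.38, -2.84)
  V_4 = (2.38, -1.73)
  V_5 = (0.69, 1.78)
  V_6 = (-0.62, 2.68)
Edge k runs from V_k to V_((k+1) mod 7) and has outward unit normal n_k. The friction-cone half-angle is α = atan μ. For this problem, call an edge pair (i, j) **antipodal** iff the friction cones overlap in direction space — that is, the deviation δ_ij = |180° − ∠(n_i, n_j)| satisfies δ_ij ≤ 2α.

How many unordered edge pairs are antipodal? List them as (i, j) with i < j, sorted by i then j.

α = atan 0.55 = 28.81°;  2α = 57.62°
n_0 = (-1.0000, +0.0035)
n_1 = (-0.7667, -0.6420)
n_2 = (-0.3619, -0.9322)
n_3 = (+0.7430, -0.6693)
n_4 = (+0.9010, +0.4338)
n_5 = (+0.5663, +0.8242)
n_6 = (+0.0238, +0.9997)
  (0,1): δ = 139.86°  ·
  (0,2): δ = 111.01°  ·
  (0,3): δ = 41.82°  ✓
  (0,4): δ = 25.91°  ✓
  (0,5): δ = 55.71°  ✓
  (0,6): δ = 88.84°  ·
  (1,2): δ = 151.15°  ·
  (1,3): δ = 81.96°  ·
  (1,4): δ = 14.23°  ✓
  (1,5): δ = 15.57°  ✓
  (1,6): δ = 48.70°  ✓
  (2,3): δ = 110.80°  ·
  (2,4): δ = 43.08°  ✓
  (2,5): δ = 13.28°  ✓
  (2,6): δ = 19.85°  ✓
  (3,4): δ = 112.27°  ·
  (3,5): δ = 82.47°  ·
  (3,6): δ = 49.35°  ✓
  (4,5): δ = 150.20°  ·
  (4,6): δ = 117.07°  ·
  (5,6): δ = 146.87°  ·
antipodal pairs: 10

count = 10; pairs: (0,3), (0,4), (0,5), (1,4), (1,5), (1,6), (2,4), (2,5), (2,6), (3,6)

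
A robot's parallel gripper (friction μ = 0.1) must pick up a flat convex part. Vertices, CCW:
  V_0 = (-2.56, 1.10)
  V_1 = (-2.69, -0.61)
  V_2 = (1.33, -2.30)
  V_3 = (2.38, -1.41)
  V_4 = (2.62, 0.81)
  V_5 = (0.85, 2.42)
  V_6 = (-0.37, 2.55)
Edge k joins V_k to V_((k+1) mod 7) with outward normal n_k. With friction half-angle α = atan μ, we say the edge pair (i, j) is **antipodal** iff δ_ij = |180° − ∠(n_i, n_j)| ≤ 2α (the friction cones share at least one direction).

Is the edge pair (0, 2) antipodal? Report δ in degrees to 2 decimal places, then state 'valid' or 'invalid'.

α = atan 0.1 = 5.71°;  2α = 11.42°
edge 0: e_0 = (-0.13, -1.71);  n_0 = (-0.9971, +0.0758)
edge 2: e_2 = (+1.05, +0.89);  n_2 = (+0.6466, -0.7628)
∠(n_0, n_2) = 134.63°
δ = |180° − 134.63°| = 45.37°
45.37° > 2α = 11.42°  →  invalid

δ = 45.37°, invalid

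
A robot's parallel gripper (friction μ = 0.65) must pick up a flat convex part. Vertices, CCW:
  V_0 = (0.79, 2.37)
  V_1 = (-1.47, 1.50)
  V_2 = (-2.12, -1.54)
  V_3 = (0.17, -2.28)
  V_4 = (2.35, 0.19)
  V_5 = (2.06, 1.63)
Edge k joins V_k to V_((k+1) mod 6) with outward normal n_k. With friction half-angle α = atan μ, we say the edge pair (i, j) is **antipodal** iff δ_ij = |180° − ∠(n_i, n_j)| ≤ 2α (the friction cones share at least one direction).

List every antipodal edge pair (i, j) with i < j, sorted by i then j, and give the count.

count = 6; pairs: (0,2), (0,3), (1,3), (1,4), (2,4), (2,5)

α = atan 0.65 = 33.02°;  2α = 66.05°
n_0 = (-0.3593, +0.9332)
n_1 = (-0.9779, +0.2091)
n_2 = (-0.3075, -0.9516)
n_3 = (+0.7497, -0.6617)
n_4 = (+0.9803, +0.1974)
n_5 = (+0.5034, +0.8640)
  (0,1): δ = 123.12°  ·
  (0,2): δ = 38.96°  ✓
  (0,3): δ = 27.51°  ✓
  (0,4): δ = 80.33°  ·
  (0,5): δ = 128.72°  ·
  (1,2): δ = 95.84°  ·
  (1,3): δ = 29.36°  ✓
  (1,4): δ = 23.46°  ✓
  (1,5): δ = 71.84°  ·
  (2,3): δ = 113.52°  ·
  (2,4): δ = 60.71°  ✓
  (2,5): δ = 12.32°  ✓
  (3,4): δ = 127.18°  ·
  (3,5): δ = 78.80°  ·
  (4,5): δ = 131.61°  ·
antipodal pairs: 6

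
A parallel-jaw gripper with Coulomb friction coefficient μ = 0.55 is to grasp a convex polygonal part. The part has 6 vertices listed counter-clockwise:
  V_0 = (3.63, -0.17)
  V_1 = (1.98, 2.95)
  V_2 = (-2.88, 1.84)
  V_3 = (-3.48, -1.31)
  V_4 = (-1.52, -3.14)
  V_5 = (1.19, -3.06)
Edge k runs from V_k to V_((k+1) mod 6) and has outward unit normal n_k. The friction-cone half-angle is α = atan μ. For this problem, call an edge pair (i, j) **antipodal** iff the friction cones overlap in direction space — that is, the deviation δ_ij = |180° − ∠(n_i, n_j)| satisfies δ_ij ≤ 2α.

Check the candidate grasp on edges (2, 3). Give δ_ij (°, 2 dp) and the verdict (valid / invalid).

δ = 122.25°, invalid

α = atan 0.55 = 28.81°;  2α = 57.62°
edge 2: e_2 = (-0.60, -3.15);  n_2 = (-0.9823, +0.1871)
edge 3: e_3 = (+1.96, -1.83);  n_3 = (-0.6825, -0.7309)
∠(n_2, n_3) = 57.75°
δ = |180° − 57.75°| = 122.25°
122.25° > 2α = 57.62°  →  invalid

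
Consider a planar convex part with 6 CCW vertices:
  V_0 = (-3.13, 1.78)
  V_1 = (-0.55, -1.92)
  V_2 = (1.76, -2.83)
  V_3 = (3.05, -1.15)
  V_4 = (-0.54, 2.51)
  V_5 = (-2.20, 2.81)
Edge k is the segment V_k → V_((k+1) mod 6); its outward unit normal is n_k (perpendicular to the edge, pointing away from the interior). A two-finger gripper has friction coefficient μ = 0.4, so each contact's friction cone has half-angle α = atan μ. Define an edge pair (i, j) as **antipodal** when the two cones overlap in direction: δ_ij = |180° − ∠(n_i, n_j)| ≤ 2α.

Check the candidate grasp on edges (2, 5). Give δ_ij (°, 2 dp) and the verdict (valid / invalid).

δ = 4.56°, valid

α = atan 0.4 = 21.80°;  2α = 43.60°
edge 2: e_2 = (+1.29, +1.68);  n_2 = (+0.7932, -0.6090)
edge 5: e_5 = (-0.93, -1.03);  n_5 = (-0.7422, +0.6702)
∠(n_2, n_5) = 175.44°
δ = |180° − 175.44°| = 4.56°
4.56° ≤ 2α = 43.60°  →  valid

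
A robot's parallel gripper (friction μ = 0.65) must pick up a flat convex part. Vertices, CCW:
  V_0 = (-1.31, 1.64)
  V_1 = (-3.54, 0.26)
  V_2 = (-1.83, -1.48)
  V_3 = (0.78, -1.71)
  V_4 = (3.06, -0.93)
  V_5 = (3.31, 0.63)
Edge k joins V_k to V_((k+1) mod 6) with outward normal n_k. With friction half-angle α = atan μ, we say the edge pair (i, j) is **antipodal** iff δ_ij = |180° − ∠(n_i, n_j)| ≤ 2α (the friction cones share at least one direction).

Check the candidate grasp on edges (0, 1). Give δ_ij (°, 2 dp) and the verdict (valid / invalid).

α = atan 0.65 = 33.02°;  2α = 66.05°
edge 0: e_0 = (-2.23, -1.38);  n_0 = (-0.5262, +0.8503)
edge 1: e_1 = (+1.71, -1.74);  n_1 = (-0.7132, -0.7009)
∠(n_0, n_1) = 102.75°
δ = |180° − 102.75°| = 77.25°
77.25° > 2α = 66.05°  →  invalid

δ = 77.25°, invalid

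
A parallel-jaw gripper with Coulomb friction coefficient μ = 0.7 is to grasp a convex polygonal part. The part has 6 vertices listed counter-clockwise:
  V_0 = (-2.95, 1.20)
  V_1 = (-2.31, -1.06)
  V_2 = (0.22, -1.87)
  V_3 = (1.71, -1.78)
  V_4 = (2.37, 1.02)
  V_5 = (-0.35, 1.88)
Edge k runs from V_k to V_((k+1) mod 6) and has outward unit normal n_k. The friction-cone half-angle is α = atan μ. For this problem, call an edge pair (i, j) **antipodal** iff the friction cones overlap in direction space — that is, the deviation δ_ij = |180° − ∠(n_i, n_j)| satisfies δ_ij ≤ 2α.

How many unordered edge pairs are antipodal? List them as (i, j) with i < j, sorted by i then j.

count = 7; pairs: (0,3), (0,4), (1,4), (1,5), (2,4), (2,5), (3,5)

α = atan 0.7 = 34.99°;  2α = 69.98°
n_0 = (-0.9622, -0.2725)
n_1 = (-0.3049, -0.9524)
n_2 = (+0.0603, -0.9982)
n_3 = (+0.9733, -0.2294)
n_4 = (+0.3015, +0.9535)
n_5 = (-0.2530, +0.9675)
  (0,1): δ = 123.56°  ·
  (0,2): δ = 102.35°  ·
  (0,3): δ = 29.07°  ✓
  (0,4): δ = 56.64°  ✓
  (0,5): δ = 88.85°  ·
  (1,2): δ = 158.79°  ·
  (1,3): δ = 85.51°  ·
  (1,4): δ = 0.21°  ✓
  (1,5): δ = 32.41°  ✓
  (2,3): δ = 106.72°  ·
  (2,4): δ = 21.00°  ✓
  (2,5): δ = 11.20°  ✓
  (3,4): δ = 94.28°  ·
  (3,5): δ = 62.08°  ✓
  (4,5): δ = 147.80°  ·
antipodal pairs: 7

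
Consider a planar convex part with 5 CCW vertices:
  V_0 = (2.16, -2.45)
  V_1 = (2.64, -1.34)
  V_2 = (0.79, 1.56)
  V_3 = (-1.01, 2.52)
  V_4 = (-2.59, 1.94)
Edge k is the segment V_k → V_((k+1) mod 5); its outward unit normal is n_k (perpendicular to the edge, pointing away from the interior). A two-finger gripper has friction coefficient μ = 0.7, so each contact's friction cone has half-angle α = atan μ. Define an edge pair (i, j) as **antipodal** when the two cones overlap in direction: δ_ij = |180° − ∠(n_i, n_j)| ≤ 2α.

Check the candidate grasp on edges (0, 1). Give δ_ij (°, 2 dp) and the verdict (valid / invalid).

α = atan 0.7 = 34.99°;  2α = 69.98°
edge 0: e_0 = (+0.48, +1.11);  n_0 = (+0.9179, -0.3969)
edge 1: e_1 = (-1.85, +2.90);  n_1 = (+0.8431, +0.5378)
∠(n_0, n_1) = 55.92°
δ = |180° − 55.92°| = 124.08°
124.08° > 2α = 69.98°  →  invalid

δ = 124.08°, invalid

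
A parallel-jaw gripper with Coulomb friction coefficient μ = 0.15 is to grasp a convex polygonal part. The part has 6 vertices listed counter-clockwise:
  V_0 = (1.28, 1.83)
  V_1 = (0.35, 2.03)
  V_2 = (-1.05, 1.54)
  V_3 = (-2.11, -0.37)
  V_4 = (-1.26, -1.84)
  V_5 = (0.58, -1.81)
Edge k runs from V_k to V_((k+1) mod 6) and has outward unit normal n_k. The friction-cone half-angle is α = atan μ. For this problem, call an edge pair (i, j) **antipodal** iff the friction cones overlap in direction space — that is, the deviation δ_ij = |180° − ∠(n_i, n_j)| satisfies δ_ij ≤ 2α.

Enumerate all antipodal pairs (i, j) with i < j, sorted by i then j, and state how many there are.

α = atan 0.15 = 8.53°;  2α = 17.06°
n_0 = (+0.2102, +0.9776)
n_1 = (-0.3304, +0.9439)
n_2 = (-0.8744, +0.4853)
n_3 = (-0.8657, -0.5006)
n_4 = (+0.0163, -0.9999)
n_5 = (+0.9820, -0.1888)
  (0,1): δ = 148.57°  ·
  (0,2): δ = 106.89°  ·
  (0,3): δ = 47.83°  ·
  (0,4): δ = 13.07°  ✓
  (0,5): δ = 91.25°  ·
  (1,2): δ = 138.32°  ·
  (1,3): δ = 79.25°  ·
  (1,4): δ = 18.36°  ·
  (1,5): δ = 59.82°  ·
  (2,3): δ = 120.93°  ·
  (2,4): δ = 60.04°  ·
  (2,5): δ = 18.14°  ·
  (3,4): δ = 119.10°  ·
  (3,5): δ = 40.92°  ·
  (4,5): δ = 101.82°  ·
antipodal pairs: 1

count = 1; pairs: (0,4)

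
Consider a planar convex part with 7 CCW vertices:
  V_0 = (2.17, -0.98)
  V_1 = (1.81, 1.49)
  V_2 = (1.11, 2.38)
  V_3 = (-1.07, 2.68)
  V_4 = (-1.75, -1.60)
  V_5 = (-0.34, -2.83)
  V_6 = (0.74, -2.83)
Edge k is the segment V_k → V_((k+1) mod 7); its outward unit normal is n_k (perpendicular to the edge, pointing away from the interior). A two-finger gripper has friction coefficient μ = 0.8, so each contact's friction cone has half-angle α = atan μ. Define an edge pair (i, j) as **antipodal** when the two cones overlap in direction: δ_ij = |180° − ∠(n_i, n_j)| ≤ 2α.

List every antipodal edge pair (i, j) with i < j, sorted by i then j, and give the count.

α = atan 0.8 = 38.66°;  2α = 77.32°
n_0 = (+0.9895, +0.1442)
n_1 = (+0.7860, +0.6182)
n_2 = (+0.1363, +0.9907)
n_3 = (-0.9876, +0.1569)
n_4 = (-0.6574, -0.7536)
n_5 = (+0.0000, -1.0000)
n_6 = (+0.7912, -0.6116)
  (0,1): δ = 150.11°  ·
  (0,2): δ = 106.13°  ·
  (0,3): δ = 17.32°  ✓
  (0,4): δ = 40.61°  ✓
  (0,5): δ = 81.71°  ·
  (0,6): δ = 134.00°  ·
  (1,2): δ = 136.02°  ·
  (1,3): δ = 47.21°  ✓
  (1,4): δ = 10.71°  ✓
  (1,5): δ = 51.81°  ✓
  (1,6): δ = 104.11°  ·
  (2,3): δ = 91.19°  ·
  (2,4): δ = 33.26°  ✓
  (2,5): δ = 7.84°  ✓
  (2,6): δ = 60.13°  ✓
  (3,4): δ = 122.07°  ·
  (3,5): δ = 80.97°  ·
  (3,6): δ = 28.68°  ✓
  (4,5): δ = 138.90°  ·
  (4,6): δ = 86.60°  ·
  (5,6): δ = 127.70°  ·
antipodal pairs: 9

count = 9; pairs: (0,3), (0,4), (1,3), (1,4), (1,5), (2,4), (2,5), (2,6), (3,6)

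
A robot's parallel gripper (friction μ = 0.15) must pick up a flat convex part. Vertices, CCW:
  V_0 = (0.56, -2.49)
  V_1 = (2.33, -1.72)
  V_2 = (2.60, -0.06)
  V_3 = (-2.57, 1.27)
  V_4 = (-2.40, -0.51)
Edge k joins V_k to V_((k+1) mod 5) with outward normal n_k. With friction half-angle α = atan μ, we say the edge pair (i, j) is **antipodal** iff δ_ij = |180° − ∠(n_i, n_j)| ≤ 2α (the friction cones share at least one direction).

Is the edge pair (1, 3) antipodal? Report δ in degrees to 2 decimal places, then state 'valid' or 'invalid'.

δ = 14.69°, valid

α = atan 0.15 = 8.53°;  2α = 17.06°
edge 1: e_1 = (+0.27, +1.66);  n_1 = (+0.9870, -0.1605)
edge 3: e_3 = (+0.17, -1.78);  n_3 = (-0.9955, -0.0951)
∠(n_1, n_3) = 165.31°
δ = |180° − 165.31°| = 14.69°
14.69° ≤ 2α = 17.06°  →  valid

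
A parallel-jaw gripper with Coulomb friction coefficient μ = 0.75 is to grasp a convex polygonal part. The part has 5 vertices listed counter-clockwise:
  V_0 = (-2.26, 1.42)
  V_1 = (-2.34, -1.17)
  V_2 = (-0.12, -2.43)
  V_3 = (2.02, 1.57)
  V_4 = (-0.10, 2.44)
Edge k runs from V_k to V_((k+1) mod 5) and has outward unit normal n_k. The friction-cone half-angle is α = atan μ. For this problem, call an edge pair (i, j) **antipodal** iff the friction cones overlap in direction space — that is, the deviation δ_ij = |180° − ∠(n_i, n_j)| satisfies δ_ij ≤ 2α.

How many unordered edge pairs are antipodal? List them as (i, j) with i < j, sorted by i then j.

α = atan 0.75 = 36.87°;  2α = 73.74°
n_0 = (-0.9995, +0.0309)
n_1 = (-0.4936, -0.8697)
n_2 = (+0.8817, -0.4717)
n_3 = (+0.3797, +0.9251)
n_4 = (-0.4270, +0.9042)
  (0,1): δ = 117.81°  ·
  (0,2): δ = 26.38°  ✓
  (0,3): δ = 69.46°  ✓
  (0,4): δ = 117.05°  ·
  (1,2): δ = 88.57°  ·
  (1,3): δ = 7.27°  ✓
  (1,4): δ = 54.86°  ✓
  (2,3): δ = 84.17°  ·
  (2,4): δ = 36.58°  ✓
  (3,4): δ = 132.41°  ·
antipodal pairs: 5

count = 5; pairs: (0,2), (0,3), (1,3), (1,4), (2,4)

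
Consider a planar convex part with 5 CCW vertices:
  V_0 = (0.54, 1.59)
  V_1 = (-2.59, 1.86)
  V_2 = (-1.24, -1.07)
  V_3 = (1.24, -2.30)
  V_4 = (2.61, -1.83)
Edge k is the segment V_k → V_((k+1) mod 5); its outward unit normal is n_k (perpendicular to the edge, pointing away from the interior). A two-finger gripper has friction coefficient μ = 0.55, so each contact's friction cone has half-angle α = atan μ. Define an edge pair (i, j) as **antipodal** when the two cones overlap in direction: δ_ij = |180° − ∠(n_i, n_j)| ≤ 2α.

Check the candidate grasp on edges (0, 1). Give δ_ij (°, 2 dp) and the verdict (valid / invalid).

α = atan 0.55 = 28.81°;  2α = 57.62°
edge 0: e_0 = (-3.13, +0.27);  n_0 = (+0.0859, +0.9963)
edge 1: e_1 = (+1.35, -2.93);  n_1 = (-0.9082, -0.4185)
∠(n_0, n_1) = 119.67°
δ = |180° − 119.67°| = 60.33°
60.33° > 2α = 57.62°  →  invalid

δ = 60.33°, invalid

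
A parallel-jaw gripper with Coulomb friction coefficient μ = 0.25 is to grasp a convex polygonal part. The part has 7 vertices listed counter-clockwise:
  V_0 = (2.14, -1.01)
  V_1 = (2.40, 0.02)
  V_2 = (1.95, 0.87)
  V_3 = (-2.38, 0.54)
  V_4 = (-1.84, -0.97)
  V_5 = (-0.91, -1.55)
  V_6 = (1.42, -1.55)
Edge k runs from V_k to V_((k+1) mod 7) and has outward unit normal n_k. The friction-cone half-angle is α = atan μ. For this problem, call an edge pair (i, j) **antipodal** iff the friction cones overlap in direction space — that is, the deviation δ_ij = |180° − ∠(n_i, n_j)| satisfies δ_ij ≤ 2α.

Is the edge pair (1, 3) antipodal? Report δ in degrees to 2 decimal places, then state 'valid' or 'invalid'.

δ = 8.22°, valid

α = atan 0.25 = 14.04°;  2α = 28.07°
edge 1: e_1 = (-0.45, +0.85);  n_1 = (+0.8838, +0.4679)
edge 3: e_3 = (+0.54, -1.51);  n_3 = (-0.9416, -0.3367)
∠(n_1, n_3) = 171.78°
δ = |180° − 171.78°| = 8.22°
8.22° ≤ 2α = 28.07°  →  valid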